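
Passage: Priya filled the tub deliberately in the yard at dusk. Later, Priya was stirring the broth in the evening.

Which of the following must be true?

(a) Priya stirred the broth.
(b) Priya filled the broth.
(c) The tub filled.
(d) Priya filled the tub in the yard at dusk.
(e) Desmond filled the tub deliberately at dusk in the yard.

(a) Entailed — 'stir' is an activity; 'was stirring' entails that some stirring happened, so 'stirred' holds.
(b) Not entailed — Priya filled the tub, not the broth; the broth belongs to the stirring event.
(c) Entailed — 'Priya filled the tub' is causative; it entails the inchoative 'the tub filled'.
(d) Entailed — this follows by dropping conjuncts from the filling event's description.
(e) Not entailed — the passage has Priya filling the tub, not Desmond.

(a), (c), (d)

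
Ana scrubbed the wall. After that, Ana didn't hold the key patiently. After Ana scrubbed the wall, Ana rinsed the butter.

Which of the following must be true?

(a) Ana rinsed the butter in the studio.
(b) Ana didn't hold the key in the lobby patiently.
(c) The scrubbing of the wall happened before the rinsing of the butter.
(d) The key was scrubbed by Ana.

(a) Not entailed — 'in the studio' adds information not in the original event.
(b) Entailed — under negation, adding a further restriction is entailed: if no such holding event occurred, none occurred in the lobby either.
(c) Entailed — the narrative places the scrubbing before the rinsing.
(d) Not entailed — Ana scrubbed the wall, not the key; the key belongs to the holding event.

(b), (c)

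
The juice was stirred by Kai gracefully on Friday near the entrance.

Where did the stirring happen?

near the entrance

'near the entrance' marks the location of the stirring event.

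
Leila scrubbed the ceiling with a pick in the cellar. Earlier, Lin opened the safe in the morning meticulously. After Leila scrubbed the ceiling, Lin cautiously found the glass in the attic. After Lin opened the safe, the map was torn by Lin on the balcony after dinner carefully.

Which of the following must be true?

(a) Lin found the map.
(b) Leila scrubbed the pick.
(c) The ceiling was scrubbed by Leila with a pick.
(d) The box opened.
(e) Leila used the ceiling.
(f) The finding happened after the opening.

(c), (f)

(a) Not entailed — Lin found the glass, not the map; the map belongs to the tearing event.
(b) Not entailed — the pick is the instrument, not what was scrubbed.
(c) Entailed — the original entails any weakening of itself; this just drops 'in the cellar'.
(d) Not entailed — the safe is what opened, not the box.
(e) Not entailed — the ceiling is the patient, not an instrument — Leila used a pick.
(f) Entailed — the narrative places the opening before the finding.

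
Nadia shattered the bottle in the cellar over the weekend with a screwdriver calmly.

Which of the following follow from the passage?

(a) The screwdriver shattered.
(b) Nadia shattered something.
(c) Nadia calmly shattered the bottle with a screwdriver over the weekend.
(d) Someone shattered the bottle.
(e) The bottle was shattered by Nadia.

(b), (c), (d), (e)

(a) Not entailed — the bottle is what shattered, not the screwdriver.
(b) Entailed — this follows by dropping conjuncts from the shattering event's description.
(c) Entailed — this follows by dropping conjuncts from the shattering event's description.
(d) Entailed — every conjunct here is already in the original shattering event.
(e) Entailed — dropping 'calmly', 'in the cellar', 'with a screwdriver', 'over the weekend' leaves a sub-description the original still satisfies.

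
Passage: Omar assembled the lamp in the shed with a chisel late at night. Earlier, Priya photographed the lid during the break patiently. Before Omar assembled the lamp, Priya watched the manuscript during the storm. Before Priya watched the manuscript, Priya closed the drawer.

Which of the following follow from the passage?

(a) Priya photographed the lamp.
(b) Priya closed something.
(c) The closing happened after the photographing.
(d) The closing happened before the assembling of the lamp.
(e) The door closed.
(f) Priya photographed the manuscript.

(b), (d)

(a) Not entailed — Priya photographed the lid, not the lamp; the lamp belongs to the assembling event.
(b) Entailed — every conjunct here is already in the original closing event.
(c) Not entailed — the narrative doesn't order the photographing relative to the closing.
(d) Entailed — the narrative places the closing before the assembling.
(e) Not entailed — the drawer is what closed, not the door.
(f) Not entailed — Priya photographed the lid, not the manuscript; the manuscript belongs to the watching event.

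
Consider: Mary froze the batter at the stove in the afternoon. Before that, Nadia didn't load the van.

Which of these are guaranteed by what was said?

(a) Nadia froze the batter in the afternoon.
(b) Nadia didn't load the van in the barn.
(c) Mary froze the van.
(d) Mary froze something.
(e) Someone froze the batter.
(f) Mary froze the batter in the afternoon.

(b), (d), (e), (f)

(a) Not entailed — the passage has Mary freezing the batter, not Nadia.
(b) Entailed — under negation, adding a further restriction is entailed: if no such loading event occurred, none occurred in the barn either.
(c) Not entailed — Mary froze the batter, not the van; the van belongs to the loading event.
(d) Entailed — every conjunct here is already in the original freezing event.
(e) Entailed — the original entails any weakening of itself; this just drops 'at the stove', 'in the afternoon' and generalizes the agent.
(f) Entailed — dropping 'at the stove' leaves a sub-description the original still satisfies.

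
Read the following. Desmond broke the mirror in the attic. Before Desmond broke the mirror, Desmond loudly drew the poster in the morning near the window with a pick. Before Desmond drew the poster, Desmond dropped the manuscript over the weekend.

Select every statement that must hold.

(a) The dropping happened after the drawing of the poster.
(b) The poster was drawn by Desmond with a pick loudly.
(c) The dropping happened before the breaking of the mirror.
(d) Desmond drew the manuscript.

(b), (c)

(a) Not entailed — the narrative places the dropping before the drawing, not after.
(b) Entailed — every conjunct here is already in the original drawing event.
(c) Entailed — the narrative places the dropping before the breaking.
(d) Not entailed — Desmond drew the poster, not the manuscript; the manuscript belongs to the dropping event.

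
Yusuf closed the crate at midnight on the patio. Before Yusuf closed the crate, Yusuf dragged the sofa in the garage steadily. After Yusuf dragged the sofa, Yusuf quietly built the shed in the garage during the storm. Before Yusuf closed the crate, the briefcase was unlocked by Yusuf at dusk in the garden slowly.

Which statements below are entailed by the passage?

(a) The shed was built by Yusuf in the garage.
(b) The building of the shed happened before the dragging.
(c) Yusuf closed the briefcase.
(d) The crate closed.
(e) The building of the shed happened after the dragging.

(a), (d), (e)

(a) Entailed — every conjunct here is already in the original building event.
(b) Not entailed — the narrative places the dragging before the building, not after.
(c) Not entailed — Yusuf closed the crate, not the briefcase; the briefcase belongs to the unlocking event.
(d) Entailed — 'Yusuf closed the crate' is causative; it entails the inchoative 'the crate closed'.
(e) Entailed — the narrative places the dragging before the building.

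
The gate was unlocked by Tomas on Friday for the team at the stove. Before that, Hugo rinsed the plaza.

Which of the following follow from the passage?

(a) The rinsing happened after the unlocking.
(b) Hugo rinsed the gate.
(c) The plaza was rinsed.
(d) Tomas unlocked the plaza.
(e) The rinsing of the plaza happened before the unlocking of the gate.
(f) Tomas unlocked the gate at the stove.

(c), (e), (f)

(a) Not entailed — the narrative places the rinsing before the unlocking, not after.
(b) Not entailed — Hugo rinsed the plaza, not the gate; the gate belongs to the unlocking event.
(c) Entailed — the original entails any weakening of itself; this just generalizes the agent.
(d) Not entailed — Tomas unlocked the gate, not the plaza; the plaza belongs to the rinsing event.
(e) Entailed — the narrative places the rinsing before the unlocking.
(f) Entailed — dropping 'for the team', 'on Friday' leaves a sub-description the original still satisfies.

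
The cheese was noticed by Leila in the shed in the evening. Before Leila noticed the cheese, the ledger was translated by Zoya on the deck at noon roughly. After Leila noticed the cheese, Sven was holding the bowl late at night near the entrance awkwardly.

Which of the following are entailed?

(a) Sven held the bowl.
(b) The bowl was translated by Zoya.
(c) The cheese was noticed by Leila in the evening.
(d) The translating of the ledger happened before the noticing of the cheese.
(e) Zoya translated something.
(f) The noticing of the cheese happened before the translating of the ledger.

(a) Entailed — 'hold' is an activity; 'was holding' entails that some holding happened, so 'held' holds.
(b) Not entailed — Zoya translated the ledger, not the bowl; the bowl belongs to the holding event.
(c) Entailed — this follows by dropping conjuncts from the noticing event's description.
(d) Entailed — the narrative places the translating before the noticing.
(e) Entailed — this follows by dropping conjuncts from the translating event's description.
(f) Not entailed — the narrative places the translating before the noticing, not after.

(a), (c), (d), (e)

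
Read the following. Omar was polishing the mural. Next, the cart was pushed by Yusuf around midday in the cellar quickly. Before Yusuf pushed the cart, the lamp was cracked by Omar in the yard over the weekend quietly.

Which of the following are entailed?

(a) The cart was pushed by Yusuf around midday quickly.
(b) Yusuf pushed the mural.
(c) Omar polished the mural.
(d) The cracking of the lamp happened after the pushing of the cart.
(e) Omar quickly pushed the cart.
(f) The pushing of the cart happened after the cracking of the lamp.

(a) Entailed — this follows by dropping conjuncts from the pushing event's description.
(b) Not entailed — Yusuf pushed the cart, not the mural; the mural belongs to the polishing event.
(c) Entailed — 'polish' is an activity; 'was polishing' entails that some polishing happened, so 'polished' holds.
(d) Not entailed — the narrative places the cracking before the pushing, not after.
(e) Not entailed — the passage has Yusuf pushing the cart, not Omar.
(f) Entailed — the narrative places the cracking before the pushing.

(a), (c), (f)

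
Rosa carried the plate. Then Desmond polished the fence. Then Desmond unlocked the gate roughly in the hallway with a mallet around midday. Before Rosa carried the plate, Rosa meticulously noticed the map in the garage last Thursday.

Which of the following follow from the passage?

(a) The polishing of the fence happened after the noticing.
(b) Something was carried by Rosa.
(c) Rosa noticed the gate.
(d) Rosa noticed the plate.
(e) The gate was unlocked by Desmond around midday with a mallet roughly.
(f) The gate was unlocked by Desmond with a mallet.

(a), (b), (e), (f)

(a) Entailed — the narrative places the noticing before the polishing.
(b) Entailed — every conjunct here is already in the original carrying event.
(c) Not entailed — Rosa noticed the map, not the gate; the gate belongs to the unlocking event.
(d) Not entailed — Rosa noticed the map, not the plate; the plate belongs to the carrying event.
(e) Entailed — dropping 'in the hallway' leaves a sub-description the original still satisfies.
(f) Entailed — every conjunct here is already in the original unlocking event.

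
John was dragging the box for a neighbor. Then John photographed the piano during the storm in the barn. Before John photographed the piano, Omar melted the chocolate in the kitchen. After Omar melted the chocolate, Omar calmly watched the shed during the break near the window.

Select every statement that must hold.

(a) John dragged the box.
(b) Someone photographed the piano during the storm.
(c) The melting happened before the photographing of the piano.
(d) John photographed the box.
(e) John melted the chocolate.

(a) Entailed — 'drag' is an activity; 'was dragging' entails that some dragging happened, so 'dragged' holds.
(b) Entailed — this follows by dropping conjuncts from the photographing event's description.
(c) Entailed — the narrative places the melting before the photographing.
(d) Not entailed — John photographed the piano, not the box; the box belongs to the dragging event.
(e) Not entailed — the passage has Omar melting the chocolate, not John.

(a), (b), (c)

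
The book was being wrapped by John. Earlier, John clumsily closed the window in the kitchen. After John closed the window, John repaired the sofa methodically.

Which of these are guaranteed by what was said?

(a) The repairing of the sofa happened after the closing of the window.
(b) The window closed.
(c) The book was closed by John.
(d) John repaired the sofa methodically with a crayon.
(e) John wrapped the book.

(a) Entailed — the narrative places the closing before the repairing.
(b) Entailed — 'John closed the window' is causative; it entails the inchoative 'the window closed'.
(c) Not entailed — John closed the window, not the book; the book belongs to the wrapping event.
(d) Not entailed — 'with a crayon' adds information not in the original event.
(e) Not entailed — 'was wrapping' is progressive on an accomplishment; it does not entail the completed 'wrapped'.

(a), (b)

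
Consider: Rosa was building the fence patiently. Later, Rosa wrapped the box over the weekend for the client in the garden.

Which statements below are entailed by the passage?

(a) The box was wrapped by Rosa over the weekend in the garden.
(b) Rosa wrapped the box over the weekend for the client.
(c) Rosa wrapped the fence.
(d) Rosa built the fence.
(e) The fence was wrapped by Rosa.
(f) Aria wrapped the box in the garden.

(a) Entailed — dropping 'for the client' leaves a sub-description the original still satisfies.
(b) Entailed — dropping 'in the garden' leaves a sub-description the original still satisfies.
(c) Not entailed — Rosa wrapped the box, not the fence; the fence belongs to the building event.
(d) Not entailed — 'was building' is progressive on an accomplishment; it does not entail the completed 'built'.
(e) Not entailed — Rosa wrapped the box, not the fence; the fence belongs to the building event.
(f) Not entailed — the passage has Rosa wrapping the box, not Aria.

(a), (b)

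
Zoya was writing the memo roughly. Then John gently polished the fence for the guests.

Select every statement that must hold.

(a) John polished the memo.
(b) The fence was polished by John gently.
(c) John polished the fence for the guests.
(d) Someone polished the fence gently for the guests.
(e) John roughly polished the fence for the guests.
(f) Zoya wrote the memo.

(a) Not entailed — John polished the fence, not the memo; the memo belongs to the writing event.
(b) Entailed — this follows by dropping conjuncts from the polishing event's description.
(c) Entailed — this follows by dropping conjuncts from the polishing event's description.
(d) Entailed — the original entails any weakening of itself; this just generalizes the agent.
(e) Not entailed — 'roughly' adds a manner not in (and inconsistent with) the original.
(f) Not entailed — 'was writing' is progressive on an accomplishment; it does not entail the completed 'wrote'.

(b), (c), (d)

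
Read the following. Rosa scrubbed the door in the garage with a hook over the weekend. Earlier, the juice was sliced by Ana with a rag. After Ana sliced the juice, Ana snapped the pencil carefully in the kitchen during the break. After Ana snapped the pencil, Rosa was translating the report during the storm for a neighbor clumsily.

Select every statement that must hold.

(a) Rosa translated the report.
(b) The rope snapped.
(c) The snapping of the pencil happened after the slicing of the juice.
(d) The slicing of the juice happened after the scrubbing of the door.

(c)

(a) Not entailed — 'was translating' is progressive on an accomplishment; it does not entail the completed 'translated'.
(b) Not entailed — the pencil is what snapped, not the rope.
(c) Entailed — the narrative places the slicing before the snapping.
(d) Not entailed — the narrative places the slicing before the scrubbing, not after.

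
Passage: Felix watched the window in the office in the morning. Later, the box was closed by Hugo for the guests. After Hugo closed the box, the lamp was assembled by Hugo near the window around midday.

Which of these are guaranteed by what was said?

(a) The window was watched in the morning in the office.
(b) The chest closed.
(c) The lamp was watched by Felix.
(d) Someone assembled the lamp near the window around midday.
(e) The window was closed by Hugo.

(a) Entailed — this follows by dropping conjuncts from the watching event's description.
(b) Not entailed — the box is what closed, not the chest.
(c) Not entailed — Felix watched the window, not the lamp; the lamp belongs to the assembling event.
(d) Entailed — every conjunct here is already in the original assembling event.
(e) Not entailed — Hugo closed the box, not the window; the window belongs to the watching event.

(a), (d)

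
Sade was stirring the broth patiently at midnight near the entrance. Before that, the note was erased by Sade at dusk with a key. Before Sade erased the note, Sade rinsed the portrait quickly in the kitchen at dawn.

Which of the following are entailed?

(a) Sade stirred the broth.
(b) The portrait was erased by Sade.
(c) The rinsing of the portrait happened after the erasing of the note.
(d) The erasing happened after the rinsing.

(a), (d)

(a) Entailed — 'stir' is an activity; 'was stirring' entails that some stirring happened, so 'stirred' holds.
(b) Not entailed — Sade erased the note, not the portrait; the portrait belongs to the rinsing event.
(c) Not entailed — the narrative places the rinsing before the erasing, not after.
(d) Entailed — the narrative places the rinsing before the erasing.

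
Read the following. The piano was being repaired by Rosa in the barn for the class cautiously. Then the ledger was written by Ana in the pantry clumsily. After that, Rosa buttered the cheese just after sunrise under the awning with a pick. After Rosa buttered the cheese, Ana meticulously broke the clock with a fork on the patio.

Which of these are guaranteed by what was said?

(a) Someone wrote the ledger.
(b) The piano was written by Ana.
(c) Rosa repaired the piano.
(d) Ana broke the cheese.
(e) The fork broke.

(a) Entailed — the original entails any weakening of itself; this just drops 'in the pantry', 'clumsily' and generalizes the agent.
(b) Not entailed — Ana wrote the ledger, not the piano; the piano belongs to the repairing event.
(c) Not entailed — 'was repairing' is progressive on an accomplishment; it does not entail the completed 'repaired'.
(d) Not entailed — Ana broke the clock, not the cheese; the cheese belongs to the buttering event.
(e) Not entailed — the clock is what broke, not the fork.

(a)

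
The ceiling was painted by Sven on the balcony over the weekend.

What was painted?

'the ceiling' marks the patient of the painting event.

the ceiling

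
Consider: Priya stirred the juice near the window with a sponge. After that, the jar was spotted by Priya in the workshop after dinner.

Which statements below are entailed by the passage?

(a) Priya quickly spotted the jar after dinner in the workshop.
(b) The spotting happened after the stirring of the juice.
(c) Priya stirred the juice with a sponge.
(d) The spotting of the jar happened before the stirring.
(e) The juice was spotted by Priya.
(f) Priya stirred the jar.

(b), (c)

(a) Not entailed — 'quickly' adds information not in the original event.
(b) Entailed — the narrative places the stirring before the spotting.
(c) Entailed — every conjunct here is already in the original stirring event.
(d) Not entailed — the narrative places the stirring before the spotting, not after.
(e) Not entailed — Priya spotted the jar, not the juice; the juice belongs to the stirring event.
(f) Not entailed — Priya stirred the juice, not the jar; the jar belongs to the spotting event.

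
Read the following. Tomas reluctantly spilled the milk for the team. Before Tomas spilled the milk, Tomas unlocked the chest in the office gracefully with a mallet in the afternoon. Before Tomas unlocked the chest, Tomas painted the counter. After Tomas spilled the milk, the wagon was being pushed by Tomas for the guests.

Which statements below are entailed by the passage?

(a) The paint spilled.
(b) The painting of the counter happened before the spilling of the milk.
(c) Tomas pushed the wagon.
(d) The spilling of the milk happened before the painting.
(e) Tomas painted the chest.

(a) Not entailed — the milk is what spilled, not the paint.
(b) Entailed — the narrative places the painting before the spilling.
(c) Entailed — 'push' is an activity; 'was pushing' entails that some pushing happened, so 'pushed' holds.
(d) Not entailed — the narrative places the painting before the spilling, not after.
(e) Not entailed — Tomas painted the counter, not the chest; the chest belongs to the unlocking event.

(b), (c)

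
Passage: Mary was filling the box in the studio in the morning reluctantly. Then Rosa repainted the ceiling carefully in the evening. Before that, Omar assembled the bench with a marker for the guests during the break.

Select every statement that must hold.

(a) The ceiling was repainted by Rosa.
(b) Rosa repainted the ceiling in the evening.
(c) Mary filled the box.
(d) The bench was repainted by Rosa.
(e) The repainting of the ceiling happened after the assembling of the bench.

(a) Entailed — the original entails any weakening of itself; this just drops 'carefully', 'in the evening'.
(b) Entailed — every conjunct here is already in the original repainting event.
(c) Not entailed — 'was filling' is progressive on an accomplishment; it does not entail the completed 'filled'.
(d) Not entailed — Rosa repainted the ceiling, not the bench; the bench belongs to the assembling event.
(e) Entailed — the narrative places the assembling before the repainting.

(a), (b), (e)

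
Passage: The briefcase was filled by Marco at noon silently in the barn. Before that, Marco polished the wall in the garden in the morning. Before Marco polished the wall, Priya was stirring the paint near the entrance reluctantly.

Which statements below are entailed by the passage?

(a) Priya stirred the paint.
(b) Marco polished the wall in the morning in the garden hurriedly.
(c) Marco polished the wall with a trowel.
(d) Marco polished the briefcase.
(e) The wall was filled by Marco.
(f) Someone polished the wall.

(a) Entailed — 'stir' is an activity; 'was stirring' entails that some stirring happened, so 'stirred' holds.
(b) Not entailed — 'hurriedly' adds information not in the original event.
(c) Not entailed — 'with a trowel' adds information not in the original event.
(d) Not entailed — Marco polished the wall, not the briefcase; the briefcase belongs to the filling event.
(e) Not entailed — Marco filled the briefcase, not the wall; the wall belongs to the polishing event.
(f) Entailed — dropping 'in the garden', 'in the morning' and generalizing the agent leaves a sub-description the original still satisfies.

(a), (f)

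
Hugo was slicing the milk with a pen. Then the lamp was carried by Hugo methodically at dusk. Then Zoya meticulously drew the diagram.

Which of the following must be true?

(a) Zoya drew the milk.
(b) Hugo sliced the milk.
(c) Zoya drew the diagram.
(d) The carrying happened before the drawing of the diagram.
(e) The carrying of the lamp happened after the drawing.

(c), (d)

(a) Not entailed — Zoya drew the diagram, not the milk; the milk belongs to the slicing event.
(b) Not entailed — 'was slicing' is progressive on an accomplishment; it does not entail the completed 'sliced'.
(c) Entailed — the original entails any weakening of itself; this just drops 'meticulously'.
(d) Entailed — the narrative places the carrying before the drawing.
(e) Not entailed — the narrative places the carrying before the drawing, not after.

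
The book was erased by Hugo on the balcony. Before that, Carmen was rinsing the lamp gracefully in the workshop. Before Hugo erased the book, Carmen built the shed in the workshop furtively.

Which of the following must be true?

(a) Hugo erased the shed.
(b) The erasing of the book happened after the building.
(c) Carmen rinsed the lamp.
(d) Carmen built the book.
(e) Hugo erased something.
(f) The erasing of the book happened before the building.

(a) Not entailed — Hugo erased the book, not the shed; the shed belongs to the building event.
(b) Entailed — the narrative places the building before the erasing.
(c) Entailed — 'rinse' is an activity; 'was rinsing' entails that some rinsing happened, so 'rinsed' holds.
(d) Not entailed — Carmen built the shed, not the book; the book belongs to the erasing event.
(e) Entailed — dropping 'on the balcony' and generalizing the patient leaves a sub-description the original still satisfies.
(f) Not entailed — the narrative places the building before the erasing, not after.

(b), (c), (e)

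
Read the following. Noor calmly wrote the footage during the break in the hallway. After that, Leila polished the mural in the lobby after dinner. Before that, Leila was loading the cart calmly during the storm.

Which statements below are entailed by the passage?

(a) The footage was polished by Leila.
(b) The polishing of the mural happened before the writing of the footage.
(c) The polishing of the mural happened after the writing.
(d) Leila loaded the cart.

(c)

(a) Not entailed — Leila polished the mural, not the footage; the footage belongs to the writing event.
(b) Not entailed — the narrative places the writing before the polishing, not after.
(c) Entailed — the narrative places the writing before the polishing.
(d) Not entailed — 'was loading' is progressive on an accomplishment; it does not entail the completed 'loaded'.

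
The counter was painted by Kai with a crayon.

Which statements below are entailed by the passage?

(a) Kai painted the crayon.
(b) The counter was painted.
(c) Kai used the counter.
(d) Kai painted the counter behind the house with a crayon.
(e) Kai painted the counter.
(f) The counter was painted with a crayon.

(b), (e), (f)

(a) Not entailed — the crayon is the instrument, not what was painted.
(b) Entailed — this follows by dropping conjuncts from the painting event's description.
(c) Not entailed — the counter is the patient, not an instrument — Kai used a crayon.
(d) Not entailed — 'behind the house' adds information not in the original event.
(e) Entailed — the original entails any weakening of itself; this just drops 'with a crayon'.
(f) Entailed — every conjunct here is already in the original painting event.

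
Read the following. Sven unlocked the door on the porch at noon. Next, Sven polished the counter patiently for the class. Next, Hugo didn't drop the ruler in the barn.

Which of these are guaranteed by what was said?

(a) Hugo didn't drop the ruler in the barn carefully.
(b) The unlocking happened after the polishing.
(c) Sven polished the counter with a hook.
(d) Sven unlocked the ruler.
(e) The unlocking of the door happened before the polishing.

(a), (e)

(a) Entailed — under negation, adding a further restriction is entailed: if no such dropping event occurred, none occurred carefully either.
(b) Not entailed — the narrative places the unlocking before the polishing, not after.
(c) Not entailed — 'with a hook' adds information not in the original event.
(d) Not entailed — Sven unlocked the door, not the ruler; the ruler belongs to the dropping event.
(e) Entailed — the narrative places the unlocking before the polishing.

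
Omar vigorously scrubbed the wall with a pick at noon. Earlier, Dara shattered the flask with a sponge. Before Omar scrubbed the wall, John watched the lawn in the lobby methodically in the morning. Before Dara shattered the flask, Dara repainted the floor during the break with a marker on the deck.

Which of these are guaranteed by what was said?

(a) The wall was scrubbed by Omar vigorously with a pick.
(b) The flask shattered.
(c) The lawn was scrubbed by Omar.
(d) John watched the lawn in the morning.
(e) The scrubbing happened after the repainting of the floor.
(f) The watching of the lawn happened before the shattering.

(a) Entailed — every conjunct here is already in the original scrubbing event.
(b) Entailed — 'Dara shattered the flask' is causative; it entails the inchoative 'the flask shattered'.
(c) Not entailed — Omar scrubbed the wall, not the lawn; the lawn belongs to the watching event.
(d) Entailed — dropping 'methodically', 'in the lobby' leaves a sub-description the original still satisfies.
(e) Entailed — the narrative places the repainting before the scrubbing.
(f) Not entailed — the narrative doesn't order the watching relative to the shattering.

(a), (b), (d), (e)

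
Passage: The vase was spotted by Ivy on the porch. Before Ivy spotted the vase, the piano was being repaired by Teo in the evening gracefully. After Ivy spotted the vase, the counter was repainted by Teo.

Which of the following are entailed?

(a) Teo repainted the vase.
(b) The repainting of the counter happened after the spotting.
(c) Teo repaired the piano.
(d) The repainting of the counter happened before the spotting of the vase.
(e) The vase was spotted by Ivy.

(a) Not entailed — Teo repainted the counter, not the vase; the vase belongs to the spotting event.
(b) Entailed — the narrative places the spotting before the repainting.
(c) Not entailed — 'was repairing' is progressive on an accomplishment; it does not entail the completed 'repaired'.
(d) Not entailed — the narrative places the spotting before the repainting, not after.
(e) Entailed — every conjunct here is already in the original spotting event.

(b), (e)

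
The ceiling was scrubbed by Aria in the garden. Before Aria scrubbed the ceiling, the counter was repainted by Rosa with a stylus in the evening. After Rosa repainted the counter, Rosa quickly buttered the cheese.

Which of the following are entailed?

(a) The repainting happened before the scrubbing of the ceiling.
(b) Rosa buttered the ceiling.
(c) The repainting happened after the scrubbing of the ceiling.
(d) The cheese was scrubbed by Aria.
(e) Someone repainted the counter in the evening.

(a) Entailed — the narrative places the repainting before the scrubbing.
(b) Not entailed — Rosa buttered the cheese, not the ceiling; the ceiling belongs to the scrubbing event.
(c) Not entailed — the narrative places the repainting before the scrubbing, not after.
(d) Not entailed — Aria scrubbed the ceiling, not the cheese; the cheese belongs to the buttering event.
(e) Entailed — every conjunct here is already in the original repainting event.

(a), (e)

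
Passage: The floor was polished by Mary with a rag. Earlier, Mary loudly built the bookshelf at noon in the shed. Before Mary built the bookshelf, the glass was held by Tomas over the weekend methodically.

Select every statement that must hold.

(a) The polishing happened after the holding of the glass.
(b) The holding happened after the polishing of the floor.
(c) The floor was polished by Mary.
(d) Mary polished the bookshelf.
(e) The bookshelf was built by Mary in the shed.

(a), (c), (e)

(a) Entailed — the narrative places the holding before the polishing.
(b) Not entailed — the narrative places the holding before the polishing, not after.
(c) Entailed — the original entails any weakening of itself; this just drops 'with a rag'.
(d) Not entailed — Mary polished the floor, not the bookshelf; the bookshelf belongs to the building event.
(e) Entailed — the original entails any weakening of itself; this just drops 'loudly', 'at noon'.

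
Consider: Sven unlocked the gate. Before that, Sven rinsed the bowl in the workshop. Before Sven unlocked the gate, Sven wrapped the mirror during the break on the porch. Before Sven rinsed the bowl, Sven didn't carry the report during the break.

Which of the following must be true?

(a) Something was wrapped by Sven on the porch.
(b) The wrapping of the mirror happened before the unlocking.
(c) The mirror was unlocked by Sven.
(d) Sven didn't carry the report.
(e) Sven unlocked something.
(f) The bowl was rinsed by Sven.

(a), (b), (e), (f)

(a) Entailed — the original entails any weakening of itself; this just drops 'during the break' and generalizes the patient.
(b) Entailed — the narrative places the wrapping before the unlocking.
(c) Not entailed — Sven unlocked the gate, not the mirror; the mirror belongs to the wrapping event.
(d) Not entailed — dropping 'during the break' under negation is not valid — the original leaves open that Sven carried the report some other way.
(e) Entailed — generalizing the patient leaves a sub-description the original still satisfies.
(f) Entailed — this follows by dropping conjuncts from the rinsing event's description.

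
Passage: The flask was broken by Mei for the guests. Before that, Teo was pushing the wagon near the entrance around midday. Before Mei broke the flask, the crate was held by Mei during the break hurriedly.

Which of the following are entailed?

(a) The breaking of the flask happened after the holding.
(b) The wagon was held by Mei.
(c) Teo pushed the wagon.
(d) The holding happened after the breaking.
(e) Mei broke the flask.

(a) Entailed — the narrative places the holding before the breaking.
(b) Not entailed — Mei held the crate, not the wagon; the wagon belongs to the pushing event.
(c) Entailed — 'push' is an activity; 'was pushing' entails that some pushing happened, so 'pushed' holds.
(d) Not entailed — the narrative places the holding before the breaking, not after.
(e) Entailed — the original entails any weakening of itself; this just drops 'for the guests'.

(a), (c), (e)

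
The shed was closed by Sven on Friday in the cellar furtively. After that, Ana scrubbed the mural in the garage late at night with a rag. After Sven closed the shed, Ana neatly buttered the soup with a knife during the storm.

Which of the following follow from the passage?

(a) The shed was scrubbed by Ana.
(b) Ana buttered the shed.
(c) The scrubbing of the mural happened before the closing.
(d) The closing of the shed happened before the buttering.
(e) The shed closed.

(a) Not entailed — Ana scrubbed the mural, not the shed; the shed belongs to the closing event.
(b) Not entailed — Ana buttered the soup, not the shed; the shed belongs to the closing event.
(c) Not entailed — the narrative places the closing before the scrubbing, not after.
(d) Entailed — the narrative places the closing before the buttering.
(e) Entailed — 'Sven closed the shed' is causative; it entails the inchoative 'the shed closed'.

(d), (e)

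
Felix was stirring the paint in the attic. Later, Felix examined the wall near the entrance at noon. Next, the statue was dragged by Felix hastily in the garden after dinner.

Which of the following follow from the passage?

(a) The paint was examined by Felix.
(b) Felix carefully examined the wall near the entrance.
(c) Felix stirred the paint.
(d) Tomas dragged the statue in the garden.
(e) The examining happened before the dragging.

(a) Not entailed — Felix examined the wall, not the paint; the paint belongs to the stirring event.
(b) Not entailed — 'carefully' adds information not in the original event.
(c) Entailed — 'stir' is an activity; 'was stirring' entails that some stirring happened, so 'stirred' holds.
(d) Not entailed — the passage has Felix dragging the statue, not Tomas.
(e) Entailed — the narrative places the examining before the dragging.

(c), (e)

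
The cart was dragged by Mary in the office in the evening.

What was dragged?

'the cart' marks the patient of the dragging event.

the cart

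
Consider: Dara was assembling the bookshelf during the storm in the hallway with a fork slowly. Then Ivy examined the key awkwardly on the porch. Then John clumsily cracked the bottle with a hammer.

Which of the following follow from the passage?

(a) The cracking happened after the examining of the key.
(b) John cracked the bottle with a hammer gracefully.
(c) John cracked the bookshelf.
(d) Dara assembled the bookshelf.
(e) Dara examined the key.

(a) Entailed — the narrative places the examining before the cracking.
(b) Not entailed — 'gracefully' adds a manner not in (and inconsistent with) the original.
(c) Not entailed — John cracked the bottle, not the bookshelf; the bookshelf belongs to the assembling event.
(d) Not entailed — 'was assembling' is progressive on an accomplishment; it does not entail the completed 'assembled'.
(e) Not entailed — the passage has Ivy examining the key, not Dara.

(a)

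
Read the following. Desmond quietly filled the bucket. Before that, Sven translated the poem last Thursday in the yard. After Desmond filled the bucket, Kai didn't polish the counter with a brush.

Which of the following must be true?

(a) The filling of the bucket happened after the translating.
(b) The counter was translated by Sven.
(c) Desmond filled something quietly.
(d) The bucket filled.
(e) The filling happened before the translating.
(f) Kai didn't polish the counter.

(a), (c), (d)

(a) Entailed — the narrative places the translating before the filling.
(b) Not entailed — Sven translated the poem, not the counter; the counter belongs to the polishing event.
(c) Entailed — the original entails any weakening of itself; this just generalizes the patient.
(d) Entailed — 'Desmond filled the bucket' is causative; it entails the inchoative 'the bucket filled'.
(e) Not entailed — the narrative places the translating before the filling, not after.
(f) Not entailed — dropping 'with a brush' under negation is not valid — the original leaves open that Kai polished the counter some other way.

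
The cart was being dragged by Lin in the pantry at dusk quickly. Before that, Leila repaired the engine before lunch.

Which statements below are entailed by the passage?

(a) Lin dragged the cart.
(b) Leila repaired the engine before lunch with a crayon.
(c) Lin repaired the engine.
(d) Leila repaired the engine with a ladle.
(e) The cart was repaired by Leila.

(a) Entailed — 'drag' is an activity; 'was dragging' entails that some dragging happened, so 'dragged' holds.
(b) Not entailed — 'with a crayon' adds information not in the original event.
(c) Not entailed — the passage has Leila repairing the engine, not Lin.
(d) Not entailed — 'with a ladle' adds information not in the original event.
(e) Not entailed — Leila repaired the engine, not the cart; the cart belongs to the dragging event.

(a)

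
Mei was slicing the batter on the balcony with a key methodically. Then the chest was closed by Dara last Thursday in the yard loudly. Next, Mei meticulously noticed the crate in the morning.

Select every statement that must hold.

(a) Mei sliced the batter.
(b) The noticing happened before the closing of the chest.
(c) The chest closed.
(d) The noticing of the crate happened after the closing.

(a) Not entailed — 'was slicing' is progressive on an accomplishment; it does not entail the completed 'sliced'.
(b) Not entailed — the narrative places the closing before the noticing, not after.
(c) Entailed — 'Dara closed the chest' is causative; it entails the inchoative 'the chest closed'.
(d) Entailed — the narrative places the closing before the noticing.

(c), (d)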